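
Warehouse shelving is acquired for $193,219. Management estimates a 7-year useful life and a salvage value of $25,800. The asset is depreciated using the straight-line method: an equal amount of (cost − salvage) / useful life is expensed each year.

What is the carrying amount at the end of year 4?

Depreciable base = $193,219 − $25,800 = $167,419.
Annual expense = $167,419 / 7 = $23,917.
End of year 1: book value $169,302.
End of year 2: book value $145,385.
End of year 3: book value $121,468.
End of year 4: book value $97,551.

$97,551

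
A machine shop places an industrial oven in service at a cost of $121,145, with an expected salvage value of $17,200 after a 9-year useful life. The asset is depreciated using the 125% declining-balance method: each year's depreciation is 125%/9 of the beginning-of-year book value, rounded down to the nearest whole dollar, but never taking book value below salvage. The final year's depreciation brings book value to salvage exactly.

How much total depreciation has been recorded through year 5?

Depreciable base = $121,145 − $17,200 = $103,945.
Year 1: ⌊$121,145 × 125%/9⌋ = $16,825. Book value $104,320.
Year 2: ⌊$104,320 × 125%/9⌋ = $14,488. Book value $89,832.
Year 3: ⌊$89,832 × 125%/9⌋ = $12,476. Book value $77,356.
Year 4: ⌊$77,356 × 125%/9⌋ = $10,743. Book value $66,613.
Year 5: ⌊$66,613 × 125%/9⌋ = $9,251. Book value $57,362.
Accumulated through year 5 = $121,145 − $57,362 = $63,783.

$63,783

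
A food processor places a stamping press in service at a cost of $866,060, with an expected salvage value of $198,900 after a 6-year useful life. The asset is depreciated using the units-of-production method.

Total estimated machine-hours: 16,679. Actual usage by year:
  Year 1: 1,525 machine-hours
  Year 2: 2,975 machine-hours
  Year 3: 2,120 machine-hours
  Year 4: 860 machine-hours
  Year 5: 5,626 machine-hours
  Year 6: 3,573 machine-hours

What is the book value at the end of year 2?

Depreciable base = $866,060 − $198,900 = $667,160.
Rate = $667,160 / 16,679 machine-hours = $40 per machine-hour.
Year 1: 1,525 × $40 = $61,000. Book value $805,060.
Year 2: 2,975 × $40 = $119,000. Book value $686,060.

$686,060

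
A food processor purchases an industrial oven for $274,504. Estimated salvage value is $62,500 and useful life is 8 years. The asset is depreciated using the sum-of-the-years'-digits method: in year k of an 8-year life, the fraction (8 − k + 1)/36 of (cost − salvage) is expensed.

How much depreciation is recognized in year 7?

Depreciable base = $274,504 − $62,500 = $212,004.
Sum of the years' digits = 8+7+6+5+4+3+2+1 = 36.
Year 1: $212,004 × 8/36 = $47,112. Book value $227,392.
Year 2: $212,004 × 7/36 = $41,223. Book value $186,169.
Year 3: $212,004 × 6/36 = $35,334. Book value $150,835.
Year 4: $212,004 × 5/36 = $29,445. Book value $121,390.
Year 5: $212,004 × 4/36 = $23,556. Book value $97,834.
Year 6: $212,004 × 3/36 = $17,667. Book value $80,167.
Year 7: $212,004 × 2/36 = $11,778. Book value $68,389.

$11,778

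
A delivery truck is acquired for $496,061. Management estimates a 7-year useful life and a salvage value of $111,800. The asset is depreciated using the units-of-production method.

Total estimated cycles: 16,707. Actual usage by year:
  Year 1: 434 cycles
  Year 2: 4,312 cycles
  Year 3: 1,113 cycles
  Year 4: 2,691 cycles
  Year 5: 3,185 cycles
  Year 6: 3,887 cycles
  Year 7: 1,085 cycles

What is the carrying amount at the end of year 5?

$226,156

Depreciable base = $496,061 − $111,800 = $384,261.
Rate = $384,261 / 16,707 cycles = $23 per cycle.
Year 1: 434 × $23 = $9,982. Book value $486,079.
Year 2: 4,312 × $23 = $99,176. Book value $386,903.
Year 3: 1,113 × $23 = $25,599. Book value $361,304.
Year 4: 2,691 × $23 = $61,893. Book value $299,411.
Year 5: 3,185 × $23 = $73,255. Book value $226,156.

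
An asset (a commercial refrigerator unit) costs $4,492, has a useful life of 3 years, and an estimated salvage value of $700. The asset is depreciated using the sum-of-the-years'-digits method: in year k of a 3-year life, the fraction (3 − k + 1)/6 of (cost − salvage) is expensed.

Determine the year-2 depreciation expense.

$1,264

Depreciable base = $4,492 − $700 = $3,792.
Sum of the years' digits = 3+2+1 = 6.
Year 1: $3,792 × 3/6 = $1,896. Book value $2,596.
Year 2: $3,792 × 2/6 = $1,264. Book value $1,332.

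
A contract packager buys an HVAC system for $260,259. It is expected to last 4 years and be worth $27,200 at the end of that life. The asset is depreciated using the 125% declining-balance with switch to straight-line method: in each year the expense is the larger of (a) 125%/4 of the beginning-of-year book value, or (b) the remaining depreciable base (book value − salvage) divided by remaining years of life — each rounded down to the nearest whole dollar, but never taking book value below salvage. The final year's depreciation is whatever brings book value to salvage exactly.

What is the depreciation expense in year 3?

$47,907

Depreciable base = $260,259 − $27,200 = $233,059.
Year 1: DB = ⌊$260,259 × 125%/4⌋ = $81,330; SL = ⌊$233,059/4⌋ = $58,264 → take DB $81,330. Book value $178,929.
Year 2: DB = ⌊$178,929 × 125%/4⌋ = $55,915; SL = ⌊$151,729/3⌋ = $50,576 → take DB $55,915. Book value $123,014.
Year 3: DB = ⌊$123,014 × 125%/4⌋ = $38,441; SL = ⌊$95,814/2⌋ = $47,907 → take SL $47,907. Book value $75,107.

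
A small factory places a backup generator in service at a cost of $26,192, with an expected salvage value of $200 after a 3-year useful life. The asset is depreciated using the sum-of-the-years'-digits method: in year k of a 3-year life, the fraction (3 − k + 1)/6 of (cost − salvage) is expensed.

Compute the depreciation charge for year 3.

Depreciable base = $26,192 − $200 = $25,992.
Sum of the years' digits = 3+2+1 = 6.
Year 1: $25,992 × 3/6 = $12,996. Book value $13,196.
Year 2: $25,992 × 2/6 = $8,664. Book value $4,532.
Year 3: $25,992 × 1/6 = $4,332. Book value $200.

$4,332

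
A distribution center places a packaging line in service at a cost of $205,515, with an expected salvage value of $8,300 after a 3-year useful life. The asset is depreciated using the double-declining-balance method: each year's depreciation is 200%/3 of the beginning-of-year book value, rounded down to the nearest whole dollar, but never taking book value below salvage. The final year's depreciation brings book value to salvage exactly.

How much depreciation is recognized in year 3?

$14,535

Depreciable base = $205,515 − $8,300 = $197,215.
Year 1: ⌊$205,515 × 200%/3⌋ = $137,010. Book value $68,505.
Year 2: ⌊$68,505 × 200%/3⌋ = $45,670. Book value $22,835.
Year 3 (final): $22,835 − $8,300 = $14,535. Book value $8,300.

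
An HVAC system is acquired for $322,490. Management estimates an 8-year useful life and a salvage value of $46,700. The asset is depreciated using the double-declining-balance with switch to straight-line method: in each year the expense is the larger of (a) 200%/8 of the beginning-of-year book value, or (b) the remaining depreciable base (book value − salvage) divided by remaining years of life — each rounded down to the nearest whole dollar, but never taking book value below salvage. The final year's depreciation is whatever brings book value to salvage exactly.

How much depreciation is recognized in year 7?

$10,698

Depreciable base = $322,490 − $46,700 = $275,790.
Year 1: DB = ⌊$322,490 × 200%/8⌋ = $80,622; SL = ⌊$275,790/8⌋ = $34,473 → take DB $80,622. Book value $241,868.
Year 2: DB = ⌊$241,868 × 200%/8⌋ = $60,467; SL = ⌊$195,168/7⌋ = $27,881 → take DB $60,467. Book value $181,401.
Year 3: DB = ⌊$181,401 × 200%/8⌋ = $45,350; SL = ⌊$134,701/6⌋ = $22,450 → take DB $45,350. Book value $136,051.
Year 4: DB = ⌊$136,051 × 200%/8⌋ = $34,012; SL = ⌊$89,351/5⌋ = $17,870 → take DB $34,012. Book value $102,039.
Year 5: DB = ⌊$102,039 × 200%/8⌋ = $25,509; SL = ⌊$55,339/4⌋ = $13,834 → take DB $25,509. Book value $76,530.
Year 6: DB = ⌊$76,530 × 200%/8⌋ = $19,132; SL = ⌊$29,830/3⌋ = $9,943 → take DB $19,132. Book value $57,398.
Year 7: DB = ⌊$57,398 × 200%/8⌋ = $14,349; SL = ⌊$10,698/2⌋ = $5,349 → take DB $14,349, capped at $10,698. Book value $46,700.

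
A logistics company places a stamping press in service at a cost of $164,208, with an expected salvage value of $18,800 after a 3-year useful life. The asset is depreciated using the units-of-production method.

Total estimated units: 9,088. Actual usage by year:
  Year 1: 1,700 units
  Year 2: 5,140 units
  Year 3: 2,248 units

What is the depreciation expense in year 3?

Depreciable base = $164,208 − $18,800 = $145,408.
Rate = $145,408 / 9,088 units = $16 per unit.
Year 1: 1,700 × $16 = $27,200. Book value $137,008.
Year 2: 5,140 × $16 = $82,240. Book value $54,768.
Year 3: 2,248 × $16 = $35,968. Book value $18,800.

$35,968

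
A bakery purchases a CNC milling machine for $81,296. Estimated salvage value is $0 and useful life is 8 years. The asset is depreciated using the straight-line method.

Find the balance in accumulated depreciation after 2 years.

$20,324

Depreciable base = $81,296 − $0 = $81,296.
Annual expense = $81,296 / 8 = $10,162.
End of year 1: book value $71,134.
End of year 2: book value $60,972.
Accumulated through year 2 = $81,296 − $60,972 = $20,324.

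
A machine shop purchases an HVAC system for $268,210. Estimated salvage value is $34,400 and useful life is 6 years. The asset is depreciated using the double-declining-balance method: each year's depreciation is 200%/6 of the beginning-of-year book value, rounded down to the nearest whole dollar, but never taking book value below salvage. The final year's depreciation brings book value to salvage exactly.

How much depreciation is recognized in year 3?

Depreciable base = $268,210 − $34,400 = $233,810.
Year 1: ⌊$268,210 × 200%/6⌋ = $89,403. Book value $178,807.
Year 2: ⌊$178,807 × 200%/6⌋ = $59,602. Book value $119,205.
Year 3: ⌊$119,205 × 200%/6⌋ = $39,735. Book value $79,470.

$39,735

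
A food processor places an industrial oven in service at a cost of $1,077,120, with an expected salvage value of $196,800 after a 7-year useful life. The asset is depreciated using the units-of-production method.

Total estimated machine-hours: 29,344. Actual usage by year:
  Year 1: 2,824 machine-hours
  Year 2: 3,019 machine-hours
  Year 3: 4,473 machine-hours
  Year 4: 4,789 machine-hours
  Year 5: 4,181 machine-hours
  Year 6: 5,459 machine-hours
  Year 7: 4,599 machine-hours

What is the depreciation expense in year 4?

Depreciable base = $1,077,120 − $196,800 = $880,320.
Rate = $880,320 / 29,344 machine-hours = $30 per machine-hour.
Year 1: 2,824 × $30 = $84,720. Book value $992,400.
Year 2: 3,019 × $30 = $90,570. Book value $901,830.
Year 3: 4,473 × $30 = $134,190. Book value $767,640.
Year 4: 4,789 × $30 = $143,670. Book value $623,970.

$143,670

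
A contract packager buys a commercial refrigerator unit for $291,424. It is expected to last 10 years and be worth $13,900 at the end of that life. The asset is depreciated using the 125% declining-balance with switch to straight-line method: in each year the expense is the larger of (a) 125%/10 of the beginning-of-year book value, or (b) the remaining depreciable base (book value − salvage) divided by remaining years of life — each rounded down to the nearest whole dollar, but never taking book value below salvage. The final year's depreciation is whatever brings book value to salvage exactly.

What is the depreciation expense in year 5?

$25,904

Depreciable base = $291,424 − $13,900 = $277,524.
Year 1: DB = ⌊$291,424 × 125%/10⌋ = $36,428; SL = ⌊$277,524/10⌋ = $27,752 → take DB $36,428. Book value $254,996.
Year 2: DB = ⌊$254,996 × 125%/10⌋ = $31,874; SL = ⌊$241,096/9⌋ = $26,788 → take DB $31,874. Book value $223,122.
Year 3: DB = ⌊$223,122 × 125%/10⌋ = $27,890; SL = ⌊$209,222/8⌋ = $26,152 → take DB $27,890. Book value $195,232.
Year 4: DB = ⌊$195,232 × 125%/10⌋ = $24,404; SL = ⌊$181,332/7⌋ = $25,904 → take SL $25,904. Book value $169,328.
Year 5: DB = ⌊$169,328 × 125%/10⌋ = $21,166; SL = ⌊$155,428/6⌋ = $25,904 → take SL $25,904. Book value $143,424.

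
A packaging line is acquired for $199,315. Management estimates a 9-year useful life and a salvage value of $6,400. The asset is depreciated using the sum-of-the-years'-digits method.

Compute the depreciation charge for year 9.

$4,287

Depreciable base = $199,315 − $6,400 = $192,915.
Sum of the years' digits = 9+8+7+6+5+4+3+2+1 = 45.
Year 1: $192,915 × 9/45 = $38,583. Book value $160,732.
Year 2: $192,915 × 8/45 = $34,296. Book value $126,436.
Year 3: $192,915 × 7/45 = $30,009. Book value $96,427.
Year 4: $192,915 × 6/45 = $25,722. Book value $70,705.
Year 5: $192,915 × 5/45 = $21,435. Book value $49,270.
Year 6: $192,915 × 4/45 = $17,148. Book value $32,122.
Year 7: $192,915 × 3/45 = $12,861. Book value $19,261.
Year 8: $192,915 × 2/45 = $8,574. Book value $10,687.
Year 9: $192,915 × 1/45 = $4,287. Book value $6,400.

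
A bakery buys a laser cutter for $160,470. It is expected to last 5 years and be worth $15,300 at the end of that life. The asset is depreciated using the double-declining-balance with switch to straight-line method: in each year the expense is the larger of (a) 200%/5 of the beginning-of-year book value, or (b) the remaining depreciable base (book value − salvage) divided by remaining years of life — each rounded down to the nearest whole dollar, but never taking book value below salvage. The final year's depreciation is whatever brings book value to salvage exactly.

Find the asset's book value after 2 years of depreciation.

Depreciable base = $160,470 − $15,300 = $145,170.
Year 1: DB = ⌊$160,470 × 200%/5⌋ = $64,188; SL = ⌊$145,170/5⌋ = $29,034 → take DB $64,188. Book value $96,282.
Year 2: DB = ⌊$96,282 × 200%/5⌋ = $38,512; SL = ⌊$80,982/4⌋ = $20,245 → take DB $38,512. Book value $57,770.

$57,770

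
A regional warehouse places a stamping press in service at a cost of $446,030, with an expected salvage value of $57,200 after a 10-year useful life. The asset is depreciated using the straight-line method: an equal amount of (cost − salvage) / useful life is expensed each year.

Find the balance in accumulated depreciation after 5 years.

Depreciable base = $446,030 − $57,200 = $388,830.
Annual expense = $388,830 / 10 = $38,883.
End of year 1: book value $407,147.
End of year 2: book value $368,264.
End of year 3: book value $329,381.
End of year 4: book value $290,498.
End of year 5: book value $251,615.
Accumulated through year 5 = $446,030 − $251,615 = $194,415.

$194,415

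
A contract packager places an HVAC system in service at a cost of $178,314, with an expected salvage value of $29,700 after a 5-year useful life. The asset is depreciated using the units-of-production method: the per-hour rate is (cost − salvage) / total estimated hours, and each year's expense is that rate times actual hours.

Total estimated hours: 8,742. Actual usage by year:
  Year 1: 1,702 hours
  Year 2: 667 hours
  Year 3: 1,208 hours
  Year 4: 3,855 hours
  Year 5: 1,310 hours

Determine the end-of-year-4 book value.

Depreciable base = $178,314 − $29,700 = $148,614.
Rate = $148,614 / 8,742 hours = $17 per hour.
Year 1: 1,702 × $17 = $28,934. Book value $149,380.
Year 2: 667 × $17 = $11,339. Book value $138,041.
Year 3: 1,208 × $17 = $20,536. Book value $117,505.
Year 4: 3,855 × $17 = $65,535. Book value $51,970.

$51,970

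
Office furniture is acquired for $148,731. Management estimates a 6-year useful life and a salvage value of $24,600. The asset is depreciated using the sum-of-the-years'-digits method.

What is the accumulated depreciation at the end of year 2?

$65,021

Depreciable base = $148,731 − $24,600 = $124,131.
Sum of the years' digits = 6+5+4+3+2+1 = 21.
Year 1: $124,131 × 6/21 = $35,466. Book value $113,265.
Year 2: $124,131 × 5/21 = $29,555. Book value $83,710.
Accumulated through year 2 = $148,731 − $83,710 = $65,021.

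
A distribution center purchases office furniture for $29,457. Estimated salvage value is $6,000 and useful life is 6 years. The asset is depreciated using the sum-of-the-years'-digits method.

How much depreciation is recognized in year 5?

$2,234

Depreciable base = $29,457 − $6,000 = $23,457.
Sum of the years' digits = 6+5+4+3+2+1 = 21.
Year 1: $23,457 × 6/21 = $6,702. Book value $22,755.
Year 2: $23,457 × 5/21 = $5,585. Book value $17,170.
Year 3: $23,457 × 4/21 = $4,468. Book value $12,702.
Year 4: $23,457 × 3/21 = $3,351. Book value $9,351.
Year 5: $23,457 × 2/21 = $2,234. Book value $7,117.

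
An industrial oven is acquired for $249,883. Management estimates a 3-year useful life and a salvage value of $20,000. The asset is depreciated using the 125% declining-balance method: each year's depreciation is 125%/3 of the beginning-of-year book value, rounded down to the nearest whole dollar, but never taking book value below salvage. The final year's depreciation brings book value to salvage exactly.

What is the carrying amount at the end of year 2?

Depreciable base = $249,883 − $20,000 = $229,883.
Year 1: ⌊$249,883 × 125%/3⌋ = $104,117. Book value $145,766.
Year 2: ⌊$145,766 × 125%/3⌋ = $60,735. Book value $85,031.

$85,031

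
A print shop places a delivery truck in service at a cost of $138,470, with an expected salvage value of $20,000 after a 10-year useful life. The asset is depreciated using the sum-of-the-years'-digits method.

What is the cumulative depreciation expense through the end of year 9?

$116,316

Depreciable base = $138,470 − $20,000 = $118,470.
Sum of the years' digits = 10+9+8+7+6+5+4+3+2+1 = 55.
Year 1: $118,470 × 10/55 = $21,540. Book value $116,930.
Year 2: $118,470 × 9/55 = $19,386. Book value $97,544.
Year 3: $118,470 × 8/55 = $17,232. Book value $80,312.
Year 4: $118,470 × 7/55 = $15,078. Book value $65,234.
Year 5: $118,470 × 6/55 = $12,924. Book value $52,310.
Year 6: $118,470 × 5/55 = $10,770. Book value $41,540.
Year 7: $118,470 × 4/55 = $8,616. Book value $32,924.
Year 8: $118,470 × 3/55 = $6,462. Book value $26,462.
Year 9: $118,470 × 2/55 = $4,308. Book value $22,154.
Accumulated through year 9 = $138,470 − $22,154 = $116,316.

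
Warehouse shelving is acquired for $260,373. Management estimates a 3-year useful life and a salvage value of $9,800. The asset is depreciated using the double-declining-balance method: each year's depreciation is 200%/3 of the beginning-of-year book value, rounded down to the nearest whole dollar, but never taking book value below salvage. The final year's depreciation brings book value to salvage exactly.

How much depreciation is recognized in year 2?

Depreciable base = $260,373 − $9,800 = $250,573.
Year 1: ⌊$260,373 × 200%/3⌋ = $173,582. Book value $86,791.
Year 2: ⌊$86,791 × 200%/3⌋ = $57,860. Book value $28,931.

$57,860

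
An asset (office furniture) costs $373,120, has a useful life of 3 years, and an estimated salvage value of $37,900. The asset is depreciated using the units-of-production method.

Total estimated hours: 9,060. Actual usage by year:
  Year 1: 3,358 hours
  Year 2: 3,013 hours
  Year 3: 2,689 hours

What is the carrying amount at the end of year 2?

Depreciable base = $373,120 − $37,900 = $335,220.
Rate = $335,220 / 9,060 hours = $37 per hour.
Year 1: 3,358 × $37 = $124,246. Book value $248,874.
Year 2: 3,013 × $37 = $111,481. Book value $137,393.

$137,393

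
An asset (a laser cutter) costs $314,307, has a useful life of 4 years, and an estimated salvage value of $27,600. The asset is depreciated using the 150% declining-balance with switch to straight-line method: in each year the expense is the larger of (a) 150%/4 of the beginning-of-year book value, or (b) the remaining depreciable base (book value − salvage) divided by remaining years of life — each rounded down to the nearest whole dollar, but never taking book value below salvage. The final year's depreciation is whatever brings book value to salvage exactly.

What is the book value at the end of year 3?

$75,189

Depreciable base = $314,307 − $27,600 = $286,707.
Year 1: DB = ⌊$314,307 × 150%/4⌋ = $117,865; SL = ⌊$286,707/4⌋ = $71,676 → take DB $117,865. Book value $196,442.
Year 2: DB = ⌊$196,442 × 150%/4⌋ = $73,665; SL = ⌊$168,842/3⌋ = $56,280 → take DB $73,665. Book value $122,777.
Year 3: DB = ⌊$122,777 × 150%/4⌋ = $46,041; SL = ⌊$95,177/2⌋ = $47,588 → take SL $47,588. Book value $75,189.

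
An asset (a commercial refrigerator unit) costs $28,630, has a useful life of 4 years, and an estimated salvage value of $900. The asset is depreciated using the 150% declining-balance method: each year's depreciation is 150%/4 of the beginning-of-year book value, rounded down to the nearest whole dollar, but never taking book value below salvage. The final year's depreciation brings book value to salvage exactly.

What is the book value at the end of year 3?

Depreciable base = $28,630 − $900 = $27,730.
Year 1: ⌊$28,630 × 150%/4⌋ = $10,736. Book value $17,894.
Year 2: ⌊$17,894 × 150%/4⌋ = $6,710. Book value $11,184.
Year 3: ⌊$11,184 × 150%/4⌋ = $4,194. Book value $6,990.

$6,990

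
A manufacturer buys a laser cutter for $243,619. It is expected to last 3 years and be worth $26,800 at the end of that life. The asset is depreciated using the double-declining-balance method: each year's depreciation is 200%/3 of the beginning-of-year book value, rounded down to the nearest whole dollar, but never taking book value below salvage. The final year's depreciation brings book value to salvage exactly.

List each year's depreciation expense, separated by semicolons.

$162,412; $54,138; $269

Depreciable base = $243,619 − $26,800 = $216,819.
Year 1: ⌊$243,619 × 200%/3⌋ = $162,412. Book value $81,207.
Year 2: ⌊$81,207 × 200%/3⌋ = $54,138. Book value $27,069.
Year 3 (final): $27,069 − $26,800 = $269. Book value $26,800.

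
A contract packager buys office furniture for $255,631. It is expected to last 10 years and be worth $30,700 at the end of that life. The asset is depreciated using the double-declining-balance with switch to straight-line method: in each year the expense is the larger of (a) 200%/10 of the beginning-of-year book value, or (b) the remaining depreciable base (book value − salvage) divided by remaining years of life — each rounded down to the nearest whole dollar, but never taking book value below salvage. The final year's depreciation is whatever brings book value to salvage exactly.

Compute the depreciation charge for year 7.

Depreciable base = $255,631 − $30,700 = $224,931.
Year 1: DB = ⌊$255,631 × 200%/10⌋ = $51,126; SL = ⌊$224,931/10⌋ = $22,493 → take DB $51,126. Book value $204,505.
Year 2: DB = ⌊$204,505 × 200%/10⌋ = $40,901; SL = ⌊$173,805/9⌋ = $19,311 → take DB $40,901. Book value $163,604.
Year 3: DB = ⌊$163,604 × 200%/10⌋ = $32,720; SL = ⌊$132,904/8⌋ = $16,613 → take DB $32,720. Book value $130,884.
Year 4: DB = ⌊$130,884 × 200%/10⌋ = $26,176; SL = ⌊$100,184/7⌋ = $14,312 → take DB $26,176. Book value $104,708.
Year 5: DB = ⌊$104,708 × 200%/10⌋ = $20,941; SL = ⌊$74,008/6⌋ = $12,334 → take DB $20,941. Book value $83,767.
Year 6: DB = ⌊$83,767 × 200%/10⌋ = $16,753; SL = ⌊$53,067/5⌋ = $10,613 → take DB $16,753. Book value $67,014.
Year 7: DB = ⌊$67,014 × 200%/10⌋ = $13,402; SL = ⌊$36,314/4⌋ = $9,078 → take DB $13,402. Book value $53,612.

$13,402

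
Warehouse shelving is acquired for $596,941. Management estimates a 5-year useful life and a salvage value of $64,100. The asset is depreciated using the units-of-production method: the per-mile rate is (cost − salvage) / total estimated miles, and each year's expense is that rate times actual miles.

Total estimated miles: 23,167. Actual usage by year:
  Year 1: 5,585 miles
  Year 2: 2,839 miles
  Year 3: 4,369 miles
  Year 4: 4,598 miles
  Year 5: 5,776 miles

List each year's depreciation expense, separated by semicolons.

$128,455; $65,297; $100,487; $105,754; $132,848

Depreciable base = $596,941 − $64,100 = $532,841.
Rate = $532,841 / 23,167 miles = $23 per mile.
Year 1: 5,585 × $23 = $128,455. Book value $468,486.
Year 2: 2,839 × $23 = $65,297. Book value $403,189.
Year 3: 4,369 × $23 = $100,487. Book value $302,702.
Year 4: 4,598 × $23 = $105,754. Book value $196,948.
Year 5: 5,776 × $23 = $132,848. Book value $64,100.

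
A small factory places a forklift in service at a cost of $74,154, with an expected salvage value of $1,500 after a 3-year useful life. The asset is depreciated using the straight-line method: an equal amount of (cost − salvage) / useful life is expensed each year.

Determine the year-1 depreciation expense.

$24,218

Depreciable base = $74,154 − $1,500 = $72,654.
Annual expense = $72,654 / 3 = $24,218.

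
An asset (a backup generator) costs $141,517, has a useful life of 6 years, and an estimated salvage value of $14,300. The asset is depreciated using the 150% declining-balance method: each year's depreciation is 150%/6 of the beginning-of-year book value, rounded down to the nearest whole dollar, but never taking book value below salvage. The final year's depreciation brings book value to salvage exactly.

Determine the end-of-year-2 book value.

$79,604

Depreciable base = $141,517 − $14,300 = $127,217.
Year 1: ⌊$141,517 × 150%/6⌋ = $35,379. Book value $106,138.
Year 2: ⌊$106,138 × 150%/6⌋ = $26,534. Book value $79,604.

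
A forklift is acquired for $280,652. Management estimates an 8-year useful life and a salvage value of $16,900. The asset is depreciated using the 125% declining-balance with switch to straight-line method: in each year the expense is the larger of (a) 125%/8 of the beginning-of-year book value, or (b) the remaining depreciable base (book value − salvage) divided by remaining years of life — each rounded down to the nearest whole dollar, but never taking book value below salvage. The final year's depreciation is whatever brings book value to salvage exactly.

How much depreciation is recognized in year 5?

Depreciable base = $280,652 − $16,900 = $263,752.
Year 1: DB = ⌊$280,652 × 125%/8⌋ = $43,851; SL = ⌊$263,752/8⌋ = $32,969 → take DB $43,851. Book value $236,801.
Year 2: DB = ⌊$236,801 × 125%/8⌋ = $37,000; SL = ⌊$219,901/7⌋ = $31,414 → take DB $37,000. Book value $199,801.
Year 3: DB = ⌊$199,801 × 125%/8⌋ = $31,218; SL = ⌊$182,901/6⌋ = $30,483 → take DB $31,218. Book value $168,583.
Year 4: DB = ⌊$168,583 × 125%/8⌋ = $26,341; SL = ⌊$151,683/5⌋ = $30,336 → take SL $30,336. Book value $138,247.
Year 5: DB = ⌊$138,247 × 125%/8⌋ = $21,601; SL = ⌊$121,347/4⌋ = $30,336 → take SL $30,336. Book value $107,911.

$30,336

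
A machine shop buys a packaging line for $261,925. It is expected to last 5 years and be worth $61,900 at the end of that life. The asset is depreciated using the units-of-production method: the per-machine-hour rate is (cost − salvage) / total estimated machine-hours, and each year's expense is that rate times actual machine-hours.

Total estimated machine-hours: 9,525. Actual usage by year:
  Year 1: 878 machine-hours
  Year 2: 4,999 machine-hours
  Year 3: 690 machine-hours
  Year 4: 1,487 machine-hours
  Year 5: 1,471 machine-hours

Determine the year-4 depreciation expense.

Depreciable base = $261,925 − $61,900 = $200,025.
Rate = $200,025 / 9,525 machine-hours = $21 per machine-hour.
Year 1: 878 × $21 = $18,438. Book value $243,487.
Year 2: 4,999 × $21 = $104,979. Book value $138,508.
Year 3: 690 × $21 = $14,490. Book value $124,018.
Year 4: 1,487 × $21 = $31,227. Book value $92,791.

$31,227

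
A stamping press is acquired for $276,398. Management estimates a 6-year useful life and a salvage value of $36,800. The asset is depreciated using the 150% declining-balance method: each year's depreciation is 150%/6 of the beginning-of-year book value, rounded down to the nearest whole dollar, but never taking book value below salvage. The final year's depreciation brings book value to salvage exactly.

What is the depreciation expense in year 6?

$28,792

Depreciable base = $276,398 − $36,800 = $239,598.
Year 1: ⌊$276,398 × 150%/6⌋ = $69,099. Book value $207,299.
Year 2: ⌊$207,299 × 150%/6⌋ = $51,824. Book value $155,475.
Year 3: ⌊$155,475 × 150%/6⌋ = $38,868. Book value $116,607.
Year 4: ⌊$116,607 × 150%/6⌋ = $29,151. Book value $87,456.
Year 5: ⌊$87,456 × 150%/6⌋ = $21,864. Book value $65,592.
Year 6 (final): $65,592 − $36,800 = $28,792. Book value $36,800.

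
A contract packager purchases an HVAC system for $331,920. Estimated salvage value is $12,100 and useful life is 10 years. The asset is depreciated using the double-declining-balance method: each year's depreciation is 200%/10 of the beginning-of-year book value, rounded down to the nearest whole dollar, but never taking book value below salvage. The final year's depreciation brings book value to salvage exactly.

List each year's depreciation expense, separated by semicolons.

Depreciable base = $331,920 − $12,100 = $319,820.
Year 1: ⌊$331,920 × 200%/10⌋ = $66,384. Book value $265,536.
Year 2: ⌊$265,536 × 200%/10⌋ = $53,107. Book value $212,429.
Year 3: ⌊$212,429 × 200%/10⌋ = $42,485. Book value $169,944.
Year 4: ⌊$169,944 × 200%/10⌋ = $33,988. Book value $135,956.
Year 5: ⌊$135,956 × 200%/10⌋ = $27,191. Book value $108,765.
Year 6: ⌊$108,765 × 200%/10⌋ = $21,753. Book value $87,012.
Year 7: ⌊$87,012 × 200%/10⌋ = $17,402. Book value $69,610.
Year 8: ⌊$69,610 × 200%/10⌋ = $13,922. Book value $55,688.
Year 9: ⌊$55,688 × 200%/10⌋ = $11,137. Book value $44,551.
Year 10 (final): $44,551 − $12,100 = $32,451. Book value $12,100.

$66,384; $53,107; $42,485; $33,988; $27,191; $21,753; $17,402; $13,922; $11,137; $32,451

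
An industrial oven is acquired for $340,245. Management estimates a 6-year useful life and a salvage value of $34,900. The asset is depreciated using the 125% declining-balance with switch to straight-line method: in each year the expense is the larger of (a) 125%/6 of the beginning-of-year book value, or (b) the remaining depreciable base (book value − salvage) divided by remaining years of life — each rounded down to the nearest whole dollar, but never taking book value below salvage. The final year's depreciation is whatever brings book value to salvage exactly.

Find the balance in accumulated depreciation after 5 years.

Depreciable base = $340,245 − $34,900 = $305,345.
Year 1: DB = ⌊$340,245 × 125%/6⌋ = $70,884; SL = ⌊$305,345/6⌋ = $50,890 → take DB $70,884. Book value $269,361.
Year 2: DB = ⌊$269,361 × 125%/6⌋ = $56,116; SL = ⌊$234,461/5⌋ = $46,892 → take DB $56,116. Book value $213,245.
Year 3: DB = ⌊$213,245 × 125%/6⌋ = $44,426; SL = ⌊$178,345/4⌋ = $44,586 → take SL $44,586. Book value $168,659.
Year 4: DB = ⌊$168,659 × 125%/6⌋ = $35,137; SL = ⌊$133,759/3⌋ = $44,586 → take SL $44,586. Book value $124,073.
Year 5: DB = ⌊$124,073 × 125%/6⌋ = $25,848; SL = ⌊$89,173/2⌋ = $44,586 → take SL $44,586. Book value $79,487.
Accumulated through year 5 = $340,245 − $79,487 = $260,758.

$260,758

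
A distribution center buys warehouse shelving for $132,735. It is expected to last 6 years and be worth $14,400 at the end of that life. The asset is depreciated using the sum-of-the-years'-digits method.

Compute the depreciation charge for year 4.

$16,905

Depreciable base = $132,735 − $14,400 = $118,335.
Sum of the years' digits = 6+5+4+3+2+1 = 21.
Year 1: $118,335 × 6/21 = $33,810. Book value $98,925.
Year 2: $118,335 × 5/21 = $28,175. Book value $70,750.
Year 3: $118,335 × 4/21 = $22,540. Book value $48,210.
Year 4: $118,335 × 3/21 = $16,905. Book value $31,305.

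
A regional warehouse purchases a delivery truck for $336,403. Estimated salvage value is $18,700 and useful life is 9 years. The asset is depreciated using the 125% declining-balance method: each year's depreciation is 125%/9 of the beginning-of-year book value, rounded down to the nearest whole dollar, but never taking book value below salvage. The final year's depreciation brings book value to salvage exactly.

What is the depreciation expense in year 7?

Depreciable base = $336,403 − $18,700 = $317,703.
Year 1: ⌊$336,403 × 125%/9⌋ = $46,722. Book value $289,681.
Year 2: ⌊$289,681 × 125%/9⌋ = $40,233. Book value $249,448.
Year 3: ⌊$249,448 × 125%/9⌋ = $34,645. Book value $214,803.
Year 4: ⌊$214,803 × 125%/9⌋ = $29,833. Book value $184,970.
Year 5: ⌊$184,970 × 125%/9⌋ = $25,690. Book value $159,280.
Year 6: ⌊$159,280 × 125%/9⌋ = $22,122. Book value $137,158.
Year 7: ⌊$137,158 × 125%/9⌋ = $19,049. Book value $118,109.

$19,049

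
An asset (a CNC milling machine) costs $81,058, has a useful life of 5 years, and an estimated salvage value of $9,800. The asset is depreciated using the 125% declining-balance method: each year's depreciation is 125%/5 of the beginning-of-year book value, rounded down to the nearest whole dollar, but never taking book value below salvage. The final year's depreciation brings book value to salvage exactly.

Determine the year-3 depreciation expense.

Depreciable base = $81,058 − $9,800 = $71,258.
Year 1: ⌊$81,058 × 125%/5⌋ = $20,264. Book value $60,794.
Year 2: ⌊$60,794 × 125%/5⌋ = $15,198. Book value $45,596.
Year 3: ⌊$45,596 × 125%/5⌋ = $11,399. Book value $34,197.

$11,399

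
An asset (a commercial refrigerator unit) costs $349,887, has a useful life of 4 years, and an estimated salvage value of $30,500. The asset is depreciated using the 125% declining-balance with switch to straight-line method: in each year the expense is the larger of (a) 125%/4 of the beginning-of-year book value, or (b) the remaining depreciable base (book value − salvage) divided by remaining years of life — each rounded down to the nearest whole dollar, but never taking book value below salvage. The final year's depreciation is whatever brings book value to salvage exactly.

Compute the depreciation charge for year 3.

$67,438

Depreciable base = $349,887 − $30,500 = $319,387.
Year 1: DB = ⌊$349,887 × 125%/4⌋ = $109,339; SL = ⌊$319,387/4⌋ = $79,846 → take DB $109,339. Book value $240,548.
Year 2: DB = ⌊$240,548 × 125%/4⌋ = $75,171; SL = ⌊$210,048/3⌋ = $70,016 → take DB $75,171. Book value $165,377.
Year 3: DB = ⌊$165,377 × 125%/4⌋ = $51,680; SL = ⌊$134,877/2⌋ = $67,438 → take SL $67,438. Book value $97,939.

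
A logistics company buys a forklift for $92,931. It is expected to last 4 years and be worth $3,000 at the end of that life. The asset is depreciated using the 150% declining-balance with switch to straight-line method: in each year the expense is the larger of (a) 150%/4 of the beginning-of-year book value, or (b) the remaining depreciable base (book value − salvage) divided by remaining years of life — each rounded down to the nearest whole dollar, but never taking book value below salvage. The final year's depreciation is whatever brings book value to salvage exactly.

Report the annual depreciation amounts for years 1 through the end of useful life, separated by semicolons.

$34,849; $21,780; $16,651; $16,651

Depreciable base = $92,931 − $3,000 = $89,931.
Year 1: DB = ⌊$92,931 × 150%/4⌋ = $34,849; SL = ⌊$89,931/4⌋ = $22,482 → take DB $34,849. Book value $58,082.
Year 2: DB = ⌊$58,082 × 150%/4⌋ = $21,780; SL = ⌊$55,082/3⌋ = $18,360 → take DB $21,780. Book value $36,302.
Year 3: DB = ⌊$36,302 × 150%/4⌋ = $13,613; SL = ⌊$33,302/2⌋ = $16,651 → take SL $16,651. Book value $19,651.
Year 4 (final): $19,651 − $3,000 = $16,651. Book value $3,000.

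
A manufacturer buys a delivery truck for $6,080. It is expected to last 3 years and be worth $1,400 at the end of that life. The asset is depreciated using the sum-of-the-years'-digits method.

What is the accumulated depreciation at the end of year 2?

Depreciable base = $6,080 − $1,400 = $4,680.
Sum of the years' digits = 3+2+1 = 6.
Year 1: $4,680 × 3/6 = $2,340. Book value $3,740.
Year 2: $4,680 × 2/6 = $1,560. Book value $2,180.
Accumulated through year 2 = $6,080 − $2,180 = $3,900.

$3,900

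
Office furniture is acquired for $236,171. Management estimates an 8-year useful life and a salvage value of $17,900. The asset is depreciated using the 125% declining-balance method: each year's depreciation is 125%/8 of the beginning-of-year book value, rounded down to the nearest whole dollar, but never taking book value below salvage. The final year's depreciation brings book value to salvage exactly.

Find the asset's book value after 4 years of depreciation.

Depreciable base = $236,171 − $17,900 = $218,271.
Year 1: ⌊$236,171 × 125%/8⌋ = $36,901. Book value $199,270.
Year 2: ⌊$199,270 × 125%/8⌋ = $31,135. Book value $168,135.
Year 3: ⌊$168,135 × 125%/8⌋ = $26,271. Book value $141,864.
Year 4: ⌊$141,864 × 125%/8⌋ = $22,166. Book value $119,698.

$119,698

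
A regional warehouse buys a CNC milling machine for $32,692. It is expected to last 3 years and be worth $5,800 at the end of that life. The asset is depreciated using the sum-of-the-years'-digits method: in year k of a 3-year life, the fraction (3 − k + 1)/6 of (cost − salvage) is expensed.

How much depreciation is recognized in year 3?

$4,482

Depreciable base = $32,692 − $5,800 = $26,892.
Sum of the years' digits = 3+2+1 = 6.
Year 1: $26,892 × 3/6 = $13,446. Book value $19,246.
Year 2: $26,892 × 2/6 = $8,964. Book value $10,282.
Year 3: $26,892 × 1/6 = $4,482. Book value $5,800.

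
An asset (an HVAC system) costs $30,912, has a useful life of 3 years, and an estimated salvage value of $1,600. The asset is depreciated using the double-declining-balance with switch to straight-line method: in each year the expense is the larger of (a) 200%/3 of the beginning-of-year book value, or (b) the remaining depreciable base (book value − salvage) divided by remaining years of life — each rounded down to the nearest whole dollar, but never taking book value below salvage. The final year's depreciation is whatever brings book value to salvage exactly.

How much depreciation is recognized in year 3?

Depreciable base = $30,912 − $1,600 = $29,312.
Year 1: DB = ⌊$30,912 × 200%/3⌋ = $20,608; SL = ⌊$29,312/3⌋ = $9,770 → take DB $20,608. Book value $10,304.
Year 2: DB = ⌊$10,304 × 200%/3⌋ = $6,869; SL = ⌊$8,704/2⌋ = $4,352 → take DB $6,869. Book value $3,435.
Year 3 (final): $3,435 − $1,600 = $1,835. Book value $1,600.

$1,835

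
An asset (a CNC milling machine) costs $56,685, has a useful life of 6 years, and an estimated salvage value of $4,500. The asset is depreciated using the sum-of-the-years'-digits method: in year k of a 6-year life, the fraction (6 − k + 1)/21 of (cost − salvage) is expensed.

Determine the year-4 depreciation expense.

$7,455

Depreciable base = $56,685 − $4,500 = $52,185.
Sum of the years' digits = 6+5+4+3+2+1 = 21.
Year 1: $52,185 × 6/21 = $14,910. Book value $41,775.
Year 2: $52,185 × 5/21 = $12,425. Book value $29,350.
Year 3: $52,185 × 4/21 = $9,940. Book value $19,410.
Year 4: $52,185 × 3/21 = $7,455. Book value $11,955.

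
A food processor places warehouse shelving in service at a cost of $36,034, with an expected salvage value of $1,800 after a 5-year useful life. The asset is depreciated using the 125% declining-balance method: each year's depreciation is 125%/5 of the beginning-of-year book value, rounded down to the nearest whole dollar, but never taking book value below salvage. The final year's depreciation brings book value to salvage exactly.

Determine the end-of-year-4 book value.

Depreciable base = $36,034 − $1,800 = $34,234.
Year 1: ⌊$36,034 × 125%/5⌋ = $9,008. Book value $27,026.
Year 2: ⌊$27,026 × 125%/5⌋ = $6,756. Book value $20,270.
Year 3: ⌊$20,270 × 125%/5⌋ = $5,067. Book value $15,203.
Year 4: ⌊$15,203 × 125%/5⌋ = $3,800. Book value $11,403.

$11,403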